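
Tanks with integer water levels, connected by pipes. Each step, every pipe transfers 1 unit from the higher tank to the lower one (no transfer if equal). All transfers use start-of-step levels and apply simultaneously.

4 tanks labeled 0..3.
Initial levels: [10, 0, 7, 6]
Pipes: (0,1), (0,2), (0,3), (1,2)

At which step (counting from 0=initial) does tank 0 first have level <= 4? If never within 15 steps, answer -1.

Answer: 6

Derivation:
Step 1: flows [0->1,0->2,0->3,2->1] -> levels [7 2 7 7]
Step 2: flows [0->1,0=2,0=3,2->1] -> levels [6 4 6 7]
Step 3: flows [0->1,0=2,3->0,2->1] -> levels [6 6 5 6]
Step 4: flows [0=1,0->2,0=3,1->2] -> levels [5 5 7 6]
Step 5: flows [0=1,2->0,3->0,2->1] -> levels [7 6 5 5]
Step 6: flows [0->1,0->2,0->3,1->2] -> levels [4 6 7 6]
Tank 0 first reaches <=4 at step 6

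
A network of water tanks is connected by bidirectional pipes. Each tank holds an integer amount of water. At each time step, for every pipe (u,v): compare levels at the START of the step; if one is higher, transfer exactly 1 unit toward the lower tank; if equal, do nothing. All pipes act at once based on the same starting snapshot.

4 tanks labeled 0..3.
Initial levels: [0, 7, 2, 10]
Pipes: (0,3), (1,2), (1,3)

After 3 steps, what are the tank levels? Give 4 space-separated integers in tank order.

Answer: 3 5 5 6

Derivation:
Step 1: flows [3->0,1->2,3->1] -> levels [1 7 3 8]
Step 2: flows [3->0,1->2,3->1] -> levels [2 7 4 6]
Step 3: flows [3->0,1->2,1->3] -> levels [3 5 5 6]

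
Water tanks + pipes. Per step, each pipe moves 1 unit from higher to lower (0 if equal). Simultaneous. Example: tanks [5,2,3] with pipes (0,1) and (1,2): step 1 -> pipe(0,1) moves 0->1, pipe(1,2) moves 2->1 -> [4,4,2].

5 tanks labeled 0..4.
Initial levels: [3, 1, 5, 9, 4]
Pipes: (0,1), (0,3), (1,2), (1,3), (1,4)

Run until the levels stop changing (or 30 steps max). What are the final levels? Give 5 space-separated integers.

Answer: 5 3 5 5 4

Derivation:
Step 1: flows [0->1,3->0,2->1,3->1,4->1] -> levels [3 5 4 7 3]
Step 2: flows [1->0,3->0,1->2,3->1,1->4] -> levels [5 3 5 5 4]
Step 3: flows [0->1,0=3,2->1,3->1,4->1] -> levels [4 7 4 4 3]
Step 4: flows [1->0,0=3,1->2,1->3,1->4] -> levels [5 3 5 5 4]
  -> period-2 cycle: step 4 state = step 2 state; never stabilizes
  -> state at step 30: (30-2) mod 2 = 0, same as step 2 -> [5 3 5 5 4]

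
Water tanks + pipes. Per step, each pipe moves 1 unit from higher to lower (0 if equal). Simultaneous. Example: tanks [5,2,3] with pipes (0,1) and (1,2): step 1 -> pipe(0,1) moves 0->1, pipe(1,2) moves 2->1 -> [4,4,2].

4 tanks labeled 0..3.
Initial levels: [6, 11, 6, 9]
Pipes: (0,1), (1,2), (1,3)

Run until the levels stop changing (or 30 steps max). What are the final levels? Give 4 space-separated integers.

Step 1: flows [1->0,1->2,1->3] -> levels [7 8 7 10]
Step 2: flows [1->0,1->2,3->1] -> levels [8 7 8 9]
Step 3: flows [0->1,2->1,3->1] -> levels [7 10 7 8]
Step 4: flows [1->0,1->2,1->3] -> levels [8 7 8 9]
  -> period-2 cycle: step 4 state = step 2 state; never stabilizes
  -> state at step 30: (30-2) mod 2 = 0, same as step 2 -> [8 7 8 9]

Answer: 8 7 8 9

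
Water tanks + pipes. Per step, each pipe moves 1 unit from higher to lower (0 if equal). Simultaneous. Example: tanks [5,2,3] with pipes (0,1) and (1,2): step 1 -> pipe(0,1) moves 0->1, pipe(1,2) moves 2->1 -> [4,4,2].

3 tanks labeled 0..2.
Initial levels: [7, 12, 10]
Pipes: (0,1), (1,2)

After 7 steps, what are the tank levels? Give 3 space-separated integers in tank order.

Step 1: flows [1->0,1->2] -> levels [8 10 11]
Step 2: flows [1->0,2->1] -> levels [9 10 10]
Step 3: flows [1->0,1=2] -> levels [10 9 10]
Step 4: flows [0->1,2->1] -> levels [9 11 9]
Step 5: flows [1->0,1->2] -> levels [10 9 10]
  -> period-2 cycle: step 5 state = step 3 state
  -> state at step 7: (7-3) mod 2 = 0, same as step 3 -> [10 9 10]

Answer: 10 9 10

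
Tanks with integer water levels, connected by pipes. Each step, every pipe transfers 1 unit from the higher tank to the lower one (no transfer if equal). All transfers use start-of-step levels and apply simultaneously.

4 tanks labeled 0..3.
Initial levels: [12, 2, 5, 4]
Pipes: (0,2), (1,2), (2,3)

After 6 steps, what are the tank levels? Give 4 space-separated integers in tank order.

Answer: 6 6 5 6

Derivation:
Step 1: flows [0->2,2->1,2->3] -> levels [11 3 4 5]
Step 2: flows [0->2,2->1,3->2] -> levels [10 4 5 4]
Step 3: flows [0->2,2->1,2->3] -> levels [9 5 4 5]
Step 4: flows [0->2,1->2,3->2] -> levels [8 4 7 4]
Step 5: flows [0->2,2->1,2->3] -> levels [7 5 6 5]
Step 6: flows [0->2,2->1,2->3] -> levels [6 6 5 6]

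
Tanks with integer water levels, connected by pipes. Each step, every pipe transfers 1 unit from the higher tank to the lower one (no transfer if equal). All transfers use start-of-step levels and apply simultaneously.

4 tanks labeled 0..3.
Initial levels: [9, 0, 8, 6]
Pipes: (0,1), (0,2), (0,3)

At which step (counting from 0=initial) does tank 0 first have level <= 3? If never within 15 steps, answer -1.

Step 1: flows [0->1,0->2,0->3] -> levels [6 1 9 7]
Step 2: flows [0->1,2->0,3->0] -> levels [7 2 8 6]
Step 3: flows [0->1,2->0,0->3] -> levels [6 3 7 7]
Step 4: flows [0->1,2->0,3->0] -> levels [7 4 6 6]
Step 5: flows [0->1,0->2,0->3] -> levels [4 5 7 7]
Step 6: flows [1->0,2->0,3->0] -> levels [7 4 6 6]
  -> period-2 cycle (repeats step 4); tank 0 never drops to <=3
Tank 0 never reaches <=3 within 15 steps

Answer: -1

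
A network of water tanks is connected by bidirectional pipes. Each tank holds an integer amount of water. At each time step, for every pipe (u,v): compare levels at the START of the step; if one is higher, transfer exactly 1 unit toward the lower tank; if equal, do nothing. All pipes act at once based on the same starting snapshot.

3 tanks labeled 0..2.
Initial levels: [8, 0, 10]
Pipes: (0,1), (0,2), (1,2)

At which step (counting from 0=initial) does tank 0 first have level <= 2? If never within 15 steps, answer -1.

Answer: -1

Derivation:
Step 1: flows [0->1,2->0,2->1] -> levels [8 2 8]
Step 2: flows [0->1,0=2,2->1] -> levels [7 4 7]
Step 3: flows [0->1,0=2,2->1] -> levels [6 6 6]
Step 4: flows [0=1,0=2,1=2] -> levels [6 6 6]
  -> stable; tank 0 stays at 6 > 2
Tank 0 never reaches <=2 within 15 steps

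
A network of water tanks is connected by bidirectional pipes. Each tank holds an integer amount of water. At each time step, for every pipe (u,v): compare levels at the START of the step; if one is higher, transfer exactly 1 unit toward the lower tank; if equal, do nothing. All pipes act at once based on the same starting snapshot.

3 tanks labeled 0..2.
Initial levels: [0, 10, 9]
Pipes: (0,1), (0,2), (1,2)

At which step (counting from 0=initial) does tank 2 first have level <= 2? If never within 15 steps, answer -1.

Answer: -1

Derivation:
Step 1: flows [1->0,2->0,1->2] -> levels [2 8 9]
Step 2: flows [1->0,2->0,2->1] -> levels [4 8 7]
Step 3: flows [1->0,2->0,1->2] -> levels [6 6 7]
Step 4: flows [0=1,2->0,2->1] -> levels [7 7 5]
Step 5: flows [0=1,0->2,1->2] -> levels [6 6 7]
  -> period-2 cycle (repeats step 3); tank 2 never drops to <=2
Tank 2 never reaches <=2 within 15 steps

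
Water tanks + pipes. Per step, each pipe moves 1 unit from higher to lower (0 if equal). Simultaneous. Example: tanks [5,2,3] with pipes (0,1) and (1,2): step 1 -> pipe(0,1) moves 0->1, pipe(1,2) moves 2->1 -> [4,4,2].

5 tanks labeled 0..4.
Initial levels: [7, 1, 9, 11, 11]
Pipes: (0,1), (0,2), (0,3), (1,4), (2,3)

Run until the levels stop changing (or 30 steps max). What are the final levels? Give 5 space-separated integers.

Answer: 9 6 8 8 8

Derivation:
Step 1: flows [0->1,2->0,3->0,4->1,3->2] -> levels [8 3 9 9 10]
Step 2: flows [0->1,2->0,3->0,4->1,2=3] -> levels [9 5 8 8 9]
Step 3: flows [0->1,0->2,0->3,4->1,2=3] -> levels [6 7 9 9 8]
Step 4: flows [1->0,2->0,3->0,4->1,2=3] -> levels [9 7 8 8 7]
Step 5: flows [0->1,0->2,0->3,1=4,2=3] -> levels [6 8 9 9 7]
Step 6: flows [1->0,2->0,3->0,1->4,2=3] -> levels [9 6 8 8 8]
Step 7: flows [0->1,0->2,0->3,4->1,2=3] -> levels [6 8 9 9 7]
  -> period-2 cycle: step 7 state = step 5 state; never stabilizes
  -> state at step 30: (30-5) mod 2 = 1, same as step 6 -> [9 6 8 8 8]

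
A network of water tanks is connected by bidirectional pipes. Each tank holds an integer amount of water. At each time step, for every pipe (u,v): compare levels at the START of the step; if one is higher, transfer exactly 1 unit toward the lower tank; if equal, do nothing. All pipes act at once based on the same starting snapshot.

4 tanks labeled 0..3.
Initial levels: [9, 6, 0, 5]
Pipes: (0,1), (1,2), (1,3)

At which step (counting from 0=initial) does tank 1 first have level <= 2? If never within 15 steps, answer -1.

Step 1: flows [0->1,1->2,1->3] -> levels [8 5 1 6]
Step 2: flows [0->1,1->2,3->1] -> levels [7 6 2 5]
Step 3: flows [0->1,1->2,1->3] -> levels [6 5 3 6]
Step 4: flows [0->1,1->2,3->1] -> levels [5 6 4 5]
Step 5: flows [1->0,1->2,1->3] -> levels [6 3 5 6]
Step 6: flows [0->1,2->1,3->1] -> levels [5 6 4 5]
  -> period-2 cycle (repeats step 4); tank 1 never drops to <=2
Tank 1 never reaches <=2 within 15 steps

Answer: -1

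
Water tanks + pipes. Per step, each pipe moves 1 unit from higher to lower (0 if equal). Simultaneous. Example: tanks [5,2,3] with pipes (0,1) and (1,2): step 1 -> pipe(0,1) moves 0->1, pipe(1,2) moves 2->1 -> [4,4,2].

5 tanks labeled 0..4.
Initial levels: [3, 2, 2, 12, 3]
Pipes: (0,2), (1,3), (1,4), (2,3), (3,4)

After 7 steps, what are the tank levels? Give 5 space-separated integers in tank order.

Answer: 3 6 5 3 5

Derivation:
Step 1: flows [0->2,3->1,4->1,3->2,3->4] -> levels [2 4 4 9 3]
Step 2: flows [2->0,3->1,1->4,3->2,3->4] -> levels [3 4 4 6 5]
Step 3: flows [2->0,3->1,4->1,3->2,3->4] -> levels [4 6 4 3 5]
Step 4: flows [0=2,1->3,1->4,2->3,4->3] -> levels [4 4 3 6 5]
Step 5: flows [0->2,3->1,4->1,3->2,3->4] -> levels [3 6 5 3 5]
Step 6: flows [2->0,1->3,1->4,2->3,4->3] -> levels [4 4 3 6 5]
  -> period-2 cycle: step 6 state = step 4 state
  -> state at step 7: (7-4) mod 2 = 1, same as step 5 -> [3 6 5 3 5]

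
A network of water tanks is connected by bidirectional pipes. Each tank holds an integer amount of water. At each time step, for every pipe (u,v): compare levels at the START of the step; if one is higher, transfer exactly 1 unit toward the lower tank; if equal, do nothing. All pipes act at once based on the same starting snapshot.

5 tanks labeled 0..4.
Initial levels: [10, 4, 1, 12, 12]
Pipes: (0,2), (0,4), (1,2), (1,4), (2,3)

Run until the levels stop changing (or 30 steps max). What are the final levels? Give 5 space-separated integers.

Answer: 7 7 9 8 8

Derivation:
Step 1: flows [0->2,4->0,1->2,4->1,3->2] -> levels [10 4 4 11 10]
Step 2: flows [0->2,0=4,1=2,4->1,3->2] -> levels [9 5 6 10 9]
Step 3: flows [0->2,0=4,2->1,4->1,3->2] -> levels [8 7 7 9 8]
Step 4: flows [0->2,0=4,1=2,4->1,3->2] -> levels [7 8 9 8 7]
Step 5: flows [2->0,0=4,2->1,1->4,2->3] -> levels [8 8 6 9 8]
Step 6: flows [0->2,0=4,1->2,1=4,3->2] -> levels [7 7 9 8 8]
Step 7: flows [2->0,4->0,2->1,4->1,2->3] -> levels [9 9 6 9 6]
Step 8: flows [0->2,0->4,1->2,1->4,3->2] -> levels [7 7 9 8 8]
  -> period-2 cycle: step 8 state = step 6 state; never stabilizes
  -> state at step 30: (30-6) mod 2 = 0, same as step 6 -> [7 7 9 8 8]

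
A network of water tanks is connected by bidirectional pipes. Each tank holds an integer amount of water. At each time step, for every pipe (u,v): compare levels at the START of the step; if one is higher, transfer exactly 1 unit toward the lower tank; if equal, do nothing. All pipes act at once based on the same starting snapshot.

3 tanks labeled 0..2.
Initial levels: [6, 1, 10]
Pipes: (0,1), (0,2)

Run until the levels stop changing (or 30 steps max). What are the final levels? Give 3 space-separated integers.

Answer: 7 5 5

Derivation:
Step 1: flows [0->1,2->0] -> levels [6 2 9]
Step 2: flows [0->1,2->0] -> levels [6 3 8]
Step 3: flows [0->1,2->0] -> levels [6 4 7]
Step 4: flows [0->1,2->0] -> levels [6 5 6]
Step 5: flows [0->1,0=2] -> levels [5 6 6]
Step 6: flows [1->0,2->0] -> levels [7 5 5]
Step 7: flows [0->1,0->2] -> levels [5 6 6]
  -> period-2 cycle: step 7 state = step 5 state; never stabilizes
  -> state at step 30: (30-5) mod 2 = 1, same as step 6 -> [7 5 5]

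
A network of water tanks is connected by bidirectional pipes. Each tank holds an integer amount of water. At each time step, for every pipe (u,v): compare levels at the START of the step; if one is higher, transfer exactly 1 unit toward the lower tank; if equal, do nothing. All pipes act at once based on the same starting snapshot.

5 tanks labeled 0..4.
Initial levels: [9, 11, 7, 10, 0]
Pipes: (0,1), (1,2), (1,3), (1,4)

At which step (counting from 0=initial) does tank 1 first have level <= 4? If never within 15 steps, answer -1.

Step 1: flows [1->0,1->2,1->3,1->4] -> levels [10 7 8 11 1]
Step 2: flows [0->1,2->1,3->1,1->4] -> levels [9 9 7 10 2]
Step 3: flows [0=1,1->2,3->1,1->4] -> levels [9 8 8 9 3]
Step 4: flows [0->1,1=2,3->1,1->4] -> levels [8 9 8 8 4]
Step 5: flows [1->0,1->2,1->3,1->4] -> levels [9 5 9 9 5]
Step 6: flows [0->1,2->1,3->1,1=4] -> levels [8 8 8 8 5]
Step 7: flows [0=1,1=2,1=3,1->4] -> levels [8 7 8 8 6]
Step 8: flows [0->1,2->1,3->1,1->4] -> levels [7 9 7 7 7]
Step 9: flows [1->0,1->2,1->3,1->4] -> levels [8 5 8 8 8]
Step 10: flows [0->1,2->1,3->1,4->1] -> levels [7 9 7 7 7]
  -> period-2 cycle (repeats step 8); tank 1 never drops to <=4
Tank 1 never reaches <=4 within 15 steps

Answer: -1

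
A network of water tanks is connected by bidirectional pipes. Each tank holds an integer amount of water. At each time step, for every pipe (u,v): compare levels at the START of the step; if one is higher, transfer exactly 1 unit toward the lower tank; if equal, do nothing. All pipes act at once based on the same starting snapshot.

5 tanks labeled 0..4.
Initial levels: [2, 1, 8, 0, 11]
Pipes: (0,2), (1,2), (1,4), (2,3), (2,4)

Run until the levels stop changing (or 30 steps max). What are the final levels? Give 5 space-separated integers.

Answer: 5 5 3 4 5

Derivation:
Step 1: flows [2->0,2->1,4->1,2->3,4->2] -> levels [3 3 6 1 9]
Step 2: flows [2->0,2->1,4->1,2->3,4->2] -> levels [4 5 4 2 7]
Step 3: flows [0=2,1->2,4->1,2->3,4->2] -> levels [4 5 5 3 5]
Step 4: flows [2->0,1=2,1=4,2->3,2=4] -> levels [5 5 3 4 5]
Step 5: flows [0->2,1->2,1=4,3->2,4->2] -> levels [4 4 7 3 4]
Step 6: flows [2->0,2->1,1=4,2->3,2->4] -> levels [5 5 3 4 5]
  -> period-2 cycle: step 6 state = step 4 state; never stabilizes
  -> state at step 30: (30-4) mod 2 = 0, same as step 4 -> [5 5 3 4 5]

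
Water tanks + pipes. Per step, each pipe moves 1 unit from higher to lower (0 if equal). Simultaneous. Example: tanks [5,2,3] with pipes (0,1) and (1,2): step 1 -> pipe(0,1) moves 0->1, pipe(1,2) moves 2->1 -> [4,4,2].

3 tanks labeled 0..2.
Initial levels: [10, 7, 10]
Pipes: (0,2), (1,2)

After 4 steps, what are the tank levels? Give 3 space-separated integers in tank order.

Step 1: flows [0=2,2->1] -> levels [10 8 9]
Step 2: flows [0->2,2->1] -> levels [9 9 9]
Step 3: flows [0=2,1=2] -> levels [9 9 9]
  -> stable; steps 4..4 unchanged -> [9 9 9]

Answer: 9 9 9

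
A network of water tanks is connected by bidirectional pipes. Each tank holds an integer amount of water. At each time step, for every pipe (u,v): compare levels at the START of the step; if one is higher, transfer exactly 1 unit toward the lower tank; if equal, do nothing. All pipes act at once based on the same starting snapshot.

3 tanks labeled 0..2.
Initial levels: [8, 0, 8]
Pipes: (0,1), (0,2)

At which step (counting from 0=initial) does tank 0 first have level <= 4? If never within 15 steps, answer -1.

Answer: 7

Derivation:
Step 1: flows [0->1,0=2] -> levels [7 1 8]
Step 2: flows [0->1,2->0] -> levels [7 2 7]
Step 3: flows [0->1,0=2] -> levels [6 3 7]
Step 4: flows [0->1,2->0] -> levels [6 4 6]
Step 5: flows [0->1,0=2] -> levels [5 5 6]
Step 6: flows [0=1,2->0] -> levels [6 5 5]
Step 7: flows [0->1,0->2] -> levels [4 6 6]
Tank 0 first reaches <=4 at step 7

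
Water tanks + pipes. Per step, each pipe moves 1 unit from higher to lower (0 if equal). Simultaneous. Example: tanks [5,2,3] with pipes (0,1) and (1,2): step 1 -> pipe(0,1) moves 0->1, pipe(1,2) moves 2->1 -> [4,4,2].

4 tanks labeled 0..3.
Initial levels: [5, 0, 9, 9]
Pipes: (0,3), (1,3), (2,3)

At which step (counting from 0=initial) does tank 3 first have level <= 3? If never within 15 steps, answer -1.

Answer: -1

Derivation:
Step 1: flows [3->0,3->1,2=3] -> levels [6 1 9 7]
Step 2: flows [3->0,3->1,2->3] -> levels [7 2 8 6]
Step 3: flows [0->3,3->1,2->3] -> levels [6 3 7 7]
Step 4: flows [3->0,3->1,2=3] -> levels [7 4 7 5]
Step 5: flows [0->3,3->1,2->3] -> levels [6 5 6 6]
Step 6: flows [0=3,3->1,2=3] -> levels [6 6 6 5]
Step 7: flows [0->3,1->3,2->3] -> levels [5 5 5 8]
Step 8: flows [3->0,3->1,3->2] -> levels [6 6 6 5]
  -> period-2 cycle (repeats step 6); tank 3 never drops to <=3
Tank 3 never reaches <=3 within 15 steps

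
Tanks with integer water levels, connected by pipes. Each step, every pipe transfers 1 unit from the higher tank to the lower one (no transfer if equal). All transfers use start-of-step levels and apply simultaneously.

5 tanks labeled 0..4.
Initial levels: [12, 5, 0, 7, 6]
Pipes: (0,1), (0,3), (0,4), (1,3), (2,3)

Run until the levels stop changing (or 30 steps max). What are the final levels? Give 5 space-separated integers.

Step 1: flows [0->1,0->3,0->4,3->1,3->2] -> levels [9 7 1 6 7]
Step 2: flows [0->1,0->3,0->4,1->3,3->2] -> levels [6 7 2 7 8]
Step 3: flows [1->0,3->0,4->0,1=3,3->2] -> levels [9 6 3 5 7]
Step 4: flows [0->1,0->3,0->4,1->3,3->2] -> levels [6 6 4 6 8]
Step 5: flows [0=1,0=3,4->0,1=3,3->2] -> levels [7 6 5 5 7]
Step 6: flows [0->1,0->3,0=4,1->3,2=3] -> levels [5 6 5 7 7]
Step 7: flows [1->0,3->0,4->0,3->1,3->2] -> levels [8 6 6 4 6]
Step 8: flows [0->1,0->3,0->4,1->3,2->3] -> levels [5 6 5 7 7]
  -> period-2 cycle: step 8 state = step 6 state; never stabilizes
  -> state at step 30: (30-6) mod 2 = 0, same as step 6 -> [5 6 5 7 7]

Answer: 5 6 5 7 7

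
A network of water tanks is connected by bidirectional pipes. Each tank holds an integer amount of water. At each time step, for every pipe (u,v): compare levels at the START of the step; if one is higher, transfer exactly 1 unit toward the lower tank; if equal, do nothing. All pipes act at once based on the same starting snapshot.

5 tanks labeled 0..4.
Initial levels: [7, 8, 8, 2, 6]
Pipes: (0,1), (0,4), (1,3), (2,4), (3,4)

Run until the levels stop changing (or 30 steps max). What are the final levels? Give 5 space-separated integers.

Answer: 7 6 7 7 4

Derivation:
Step 1: flows [1->0,0->4,1->3,2->4,4->3] -> levels [7 6 7 4 7]
Step 2: flows [0->1,0=4,1->3,2=4,4->3] -> levels [6 6 7 6 6]
Step 3: flows [0=1,0=4,1=3,2->4,3=4] -> levels [6 6 6 6 7]
Step 4: flows [0=1,4->0,1=3,4->2,4->3] -> levels [7 6 7 7 4]
Step 5: flows [0->1,0->4,3->1,2->4,3->4] -> levels [5 8 6 5 7]
Step 6: flows [1->0,4->0,1->3,4->2,4->3] -> levels [7 6 7 7 4]
  -> period-2 cycle: step 6 state = step 4 state; never stabilizes
  -> state at step 30: (30-4) mod 2 = 0, same as step 4 -> [7 6 7 7 4]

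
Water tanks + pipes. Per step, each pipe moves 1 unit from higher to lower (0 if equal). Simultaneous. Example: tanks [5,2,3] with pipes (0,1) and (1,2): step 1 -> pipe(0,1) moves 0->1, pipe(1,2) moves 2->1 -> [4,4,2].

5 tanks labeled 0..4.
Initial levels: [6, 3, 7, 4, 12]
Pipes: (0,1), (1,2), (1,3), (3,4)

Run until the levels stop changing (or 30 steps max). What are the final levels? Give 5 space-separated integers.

Step 1: flows [0->1,2->1,3->1,4->3] -> levels [5 6 6 4 11]
Step 2: flows [1->0,1=2,1->3,4->3] -> levels [6 4 6 6 10]
Step 3: flows [0->1,2->1,3->1,4->3] -> levels [5 7 5 6 9]
Step 4: flows [1->0,1->2,1->3,4->3] -> levels [6 4 6 8 8]
Step 5: flows [0->1,2->1,3->1,3=4] -> levels [5 7 5 7 8]
Step 6: flows [1->0,1->2,1=3,4->3] -> levels [6 5 6 8 7]
Step 7: flows [0->1,2->1,3->1,3->4] -> levels [5 8 5 6 8]
Step 8: flows [1->0,1->2,1->3,4->3] -> levels [6 5 6 8 7]
  -> period-2 cycle: step 8 state = step 6 state; never stabilizes
  -> state at step 30: (30-6) mod 2 = 0, same as step 6 -> [6 5 6 8 7]

Answer: 6 5 6 8 7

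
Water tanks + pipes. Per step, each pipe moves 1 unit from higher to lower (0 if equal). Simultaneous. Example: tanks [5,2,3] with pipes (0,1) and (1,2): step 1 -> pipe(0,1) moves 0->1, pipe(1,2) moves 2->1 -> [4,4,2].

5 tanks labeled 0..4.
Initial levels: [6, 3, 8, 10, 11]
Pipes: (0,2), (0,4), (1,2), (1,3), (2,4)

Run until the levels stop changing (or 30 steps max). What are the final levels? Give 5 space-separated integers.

Step 1: flows [2->0,4->0,2->1,3->1,4->2] -> levels [8 5 7 9 9]
Step 2: flows [0->2,4->0,2->1,3->1,4->2] -> levels [8 7 8 8 7]
Step 3: flows [0=2,0->4,2->1,3->1,2->4] -> levels [7 9 6 7 9]
Step 4: flows [0->2,4->0,1->2,1->3,4->2] -> levels [7 7 9 8 7]
Step 5: flows [2->0,0=4,2->1,3->1,2->4] -> levels [8 9 6 7 8]
Step 6: flows [0->2,0=4,1->2,1->3,4->2] -> levels [7 7 9 8 7]
  -> period-2 cycle: step 6 state = step 4 state; never stabilizes
  -> state at step 30: (30-4) mod 2 = 0, same as step 4 -> [7 7 9 8 7]

Answer: 7 7 9 8 7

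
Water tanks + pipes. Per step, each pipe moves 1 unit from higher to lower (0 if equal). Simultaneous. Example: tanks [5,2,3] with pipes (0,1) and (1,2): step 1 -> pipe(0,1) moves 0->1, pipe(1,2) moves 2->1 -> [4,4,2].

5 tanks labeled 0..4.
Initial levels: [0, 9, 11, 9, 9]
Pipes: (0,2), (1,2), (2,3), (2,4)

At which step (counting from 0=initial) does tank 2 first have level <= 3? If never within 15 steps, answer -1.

Step 1: flows [2->0,2->1,2->3,2->4] -> levels [1 10 7 10 10]
Step 2: flows [2->0,1->2,3->2,4->2] -> levels [2 9 9 9 9]
Step 3: flows [2->0,1=2,2=3,2=4] -> levels [3 9 8 9 9]
Step 4: flows [2->0,1->2,3->2,4->2] -> levels [4 8 10 8 8]
Step 5: flows [2->0,2->1,2->3,2->4] -> levels [5 9 6 9 9]
Step 6: flows [2->0,1->2,3->2,4->2] -> levels [6 8 8 8 8]
Step 7: flows [2->0,1=2,2=3,2=4] -> levels [7 8 7 8 8]
Step 8: flows [0=2,1->2,3->2,4->2] -> levels [7 7 10 7 7]
Step 9: flows [2->0,2->1,2->3,2->4] -> levels [8 8 6 8 8]
Step 10: flows [0->2,1->2,3->2,4->2] -> levels [7 7 10 7 7]
  -> period-2 cycle (repeats step 8); tank 2 never drops to <=3
Tank 2 never reaches <=3 within 15 steps

Answer: -1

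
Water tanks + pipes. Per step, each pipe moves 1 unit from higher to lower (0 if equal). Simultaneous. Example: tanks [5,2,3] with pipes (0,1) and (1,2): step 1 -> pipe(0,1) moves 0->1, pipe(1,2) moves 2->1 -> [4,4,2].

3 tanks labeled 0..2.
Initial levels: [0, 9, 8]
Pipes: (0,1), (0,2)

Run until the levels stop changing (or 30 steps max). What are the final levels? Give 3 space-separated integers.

Step 1: flows [1->0,2->0] -> levels [2 8 7]
Step 2: flows [1->0,2->0] -> levels [4 7 6]
Step 3: flows [1->0,2->0] -> levels [6 6 5]
Step 4: flows [0=1,0->2] -> levels [5 6 6]
Step 5: flows [1->0,2->0] -> levels [7 5 5]
Step 6: flows [0->1,0->2] -> levels [5 6 6]
  -> period-2 cycle: step 6 state = step 4 state; never stabilizes
  -> state at step 30: (30-4) mod 2 = 0, same as step 4 -> [5 6 6]

Answer: 5 6 6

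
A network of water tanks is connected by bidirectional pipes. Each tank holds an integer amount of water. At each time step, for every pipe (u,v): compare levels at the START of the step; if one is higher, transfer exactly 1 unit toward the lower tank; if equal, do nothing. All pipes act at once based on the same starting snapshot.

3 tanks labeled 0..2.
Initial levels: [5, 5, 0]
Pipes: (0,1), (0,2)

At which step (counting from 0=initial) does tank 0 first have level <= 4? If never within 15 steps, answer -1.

Step 1: flows [0=1,0->2] -> levels [4 5 1]
Tank 0 first reaches <=4 at step 1

Answer: 1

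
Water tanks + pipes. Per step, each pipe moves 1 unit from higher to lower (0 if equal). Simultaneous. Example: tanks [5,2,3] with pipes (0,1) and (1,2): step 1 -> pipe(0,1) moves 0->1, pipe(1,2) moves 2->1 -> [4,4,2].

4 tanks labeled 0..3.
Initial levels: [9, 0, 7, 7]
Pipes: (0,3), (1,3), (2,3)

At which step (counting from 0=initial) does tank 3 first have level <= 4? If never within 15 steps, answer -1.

Step 1: flows [0->3,3->1,2=3] -> levels [8 1 7 7]
Step 2: flows [0->3,3->1,2=3] -> levels [7 2 7 7]
Step 3: flows [0=3,3->1,2=3] -> levels [7 3 7 6]
Step 4: flows [0->3,3->1,2->3] -> levels [6 4 6 7]
Step 5: flows [3->0,3->1,3->2] -> levels [7 5 7 4]
Tank 3 first reaches <=4 at step 5

Answer: 5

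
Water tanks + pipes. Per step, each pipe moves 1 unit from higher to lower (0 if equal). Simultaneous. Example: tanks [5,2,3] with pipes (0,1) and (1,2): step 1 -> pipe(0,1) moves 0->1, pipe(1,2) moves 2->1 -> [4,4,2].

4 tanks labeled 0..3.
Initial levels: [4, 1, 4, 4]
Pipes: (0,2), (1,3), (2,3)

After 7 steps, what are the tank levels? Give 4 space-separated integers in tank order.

Answer: 3 4 4 2

Derivation:
Step 1: flows [0=2,3->1,2=3] -> levels [4 2 4 3]
Step 2: flows [0=2,3->1,2->3] -> levels [4 3 3 3]
Step 3: flows [0->2,1=3,2=3] -> levels [3 3 4 3]
Step 4: flows [2->0,1=3,2->3] -> levels [4 3 2 4]
Step 5: flows [0->2,3->1,3->2] -> levels [3 4 4 2]
Step 6: flows [2->0,1->3,2->3] -> levels [4 3 2 4]
  -> period-2 cycle: step 6 state = step 4 state
  -> state at step 7: (7-4) mod 2 = 1, same as step 5 -> [3 4 4 2]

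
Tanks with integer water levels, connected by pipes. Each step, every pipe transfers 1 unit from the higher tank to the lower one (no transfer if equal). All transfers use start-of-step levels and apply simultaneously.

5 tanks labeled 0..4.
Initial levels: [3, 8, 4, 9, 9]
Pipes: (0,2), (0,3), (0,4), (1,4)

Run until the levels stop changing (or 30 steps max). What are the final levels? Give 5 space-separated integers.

Answer: 7 8 6 6 6

Derivation:
Step 1: flows [2->0,3->0,4->0,4->1] -> levels [6 9 3 8 7]
Step 2: flows [0->2,3->0,4->0,1->4] -> levels [7 8 4 7 7]
Step 3: flows [0->2,0=3,0=4,1->4] -> levels [6 7 5 7 8]
Step 4: flows [0->2,3->0,4->0,4->1] -> levels [7 8 6 6 6]
Step 5: flows [0->2,0->3,0->4,1->4] -> levels [4 7 7 7 8]
Step 6: flows [2->0,3->0,4->0,4->1] -> levels [7 8 6 6 6]
  -> period-2 cycle: step 6 state = step 4 state; never stabilizes
  -> state at step 30: (30-4) mod 2 = 0, same as step 4 -> [7 8 6 6 6]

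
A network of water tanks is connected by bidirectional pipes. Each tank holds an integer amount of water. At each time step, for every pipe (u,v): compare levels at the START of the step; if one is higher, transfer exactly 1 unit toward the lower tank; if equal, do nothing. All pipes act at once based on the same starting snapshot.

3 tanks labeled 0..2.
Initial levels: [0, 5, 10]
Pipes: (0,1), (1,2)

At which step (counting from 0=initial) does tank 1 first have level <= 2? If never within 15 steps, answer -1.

Step 1: flows [1->0,2->1] -> levels [1 5 9]
Step 2: flows [1->0,2->1] -> levels [2 5 8]
Step 3: flows [1->0,2->1] -> levels [3 5 7]
Step 4: flows [1->0,2->1] -> levels [4 5 6]
Step 5: flows [1->0,2->1] -> levels [5 5 5]
Step 6: flows [0=1,1=2] -> levels [5 5 5]
  -> stable; tank 1 stays at 5 > 2
Tank 1 never reaches <=2 within 15 steps

Answer: -1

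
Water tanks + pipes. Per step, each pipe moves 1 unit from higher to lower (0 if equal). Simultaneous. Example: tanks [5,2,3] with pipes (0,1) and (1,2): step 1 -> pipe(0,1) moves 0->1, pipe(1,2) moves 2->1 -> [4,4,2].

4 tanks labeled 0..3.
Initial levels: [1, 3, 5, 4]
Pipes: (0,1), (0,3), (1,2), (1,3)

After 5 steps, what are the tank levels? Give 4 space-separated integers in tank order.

Answer: 3 5 3 2

Derivation:
Step 1: flows [1->0,3->0,2->1,3->1] -> levels [3 4 4 2]
Step 2: flows [1->0,0->3,1=2,1->3] -> levels [3 2 4 4]
Step 3: flows [0->1,3->0,2->1,3->1] -> levels [3 5 3 2]
Step 4: flows [1->0,0->3,1->2,1->3] -> levels [3 2 4 4]
  -> period-2 cycle: step 4 state = step 2 state
  -> state at step 5: (5-2) mod 2 = 1, same as step 3 -> [3 5 3 2]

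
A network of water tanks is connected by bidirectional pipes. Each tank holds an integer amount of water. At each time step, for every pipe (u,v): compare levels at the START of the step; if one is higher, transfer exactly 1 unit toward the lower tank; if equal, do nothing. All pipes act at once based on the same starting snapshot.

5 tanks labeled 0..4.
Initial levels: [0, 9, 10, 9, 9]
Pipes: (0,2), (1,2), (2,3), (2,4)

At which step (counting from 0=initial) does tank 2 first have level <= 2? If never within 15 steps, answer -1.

Answer: -1

Derivation:
Step 1: flows [2->0,2->1,2->3,2->4] -> levels [1 10 6 10 10]
Step 2: flows [2->0,1->2,3->2,4->2] -> levels [2 9 8 9 9]
Step 3: flows [2->0,1->2,3->2,4->2] -> levels [3 8 10 8 8]
Step 4: flows [2->0,2->1,2->3,2->4] -> levels [4 9 6 9 9]
Step 5: flows [2->0,1->2,3->2,4->2] -> levels [5 8 8 8 8]
Step 6: flows [2->0,1=2,2=3,2=4] -> levels [6 8 7 8 8]
Step 7: flows [2->0,1->2,3->2,4->2] -> levels [7 7 9 7 7]
Step 8: flows [2->0,2->1,2->3,2->4] -> levels [8 8 5 8 8]
Step 9: flows [0->2,1->2,3->2,4->2] -> levels [7 7 9 7 7]
  -> period-2 cycle (repeats step 7); tank 2 never drops to <=2
Tank 2 never reaches <=2 within 15 steps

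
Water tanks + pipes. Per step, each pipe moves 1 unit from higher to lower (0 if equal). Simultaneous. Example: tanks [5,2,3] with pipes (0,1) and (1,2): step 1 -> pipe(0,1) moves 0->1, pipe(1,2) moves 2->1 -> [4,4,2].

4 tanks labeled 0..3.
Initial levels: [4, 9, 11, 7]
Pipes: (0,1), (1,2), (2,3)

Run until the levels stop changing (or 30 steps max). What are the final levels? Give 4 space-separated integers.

Step 1: flows [1->0,2->1,2->3] -> levels [5 9 9 8]
Step 2: flows [1->0,1=2,2->3] -> levels [6 8 8 9]
Step 3: flows [1->0,1=2,3->2] -> levels [7 7 9 8]
Step 4: flows [0=1,2->1,2->3] -> levels [7 8 7 9]
Step 5: flows [1->0,1->2,3->2] -> levels [8 6 9 8]
Step 6: flows [0->1,2->1,2->3] -> levels [7 8 7 9]
  -> period-2 cycle: step 6 state = step 4 state; never stabilizes
  -> state at step 30: (30-4) mod 2 = 0, same as step 4 -> [7 8 7 9]

Answer: 7 8 7 9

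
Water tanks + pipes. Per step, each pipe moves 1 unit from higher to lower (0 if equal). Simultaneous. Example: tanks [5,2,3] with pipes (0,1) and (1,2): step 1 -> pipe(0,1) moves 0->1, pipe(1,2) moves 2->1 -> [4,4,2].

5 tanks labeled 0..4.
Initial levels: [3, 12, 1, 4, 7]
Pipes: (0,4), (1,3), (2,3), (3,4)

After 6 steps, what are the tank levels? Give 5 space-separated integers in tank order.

Answer: 5 6 5 7 4

Derivation:
Step 1: flows [4->0,1->3,3->2,4->3] -> levels [4 11 2 5 5]
Step 2: flows [4->0,1->3,3->2,3=4] -> levels [5 10 3 5 4]
Step 3: flows [0->4,1->3,3->2,3->4] -> levels [4 9 4 4 6]
Step 4: flows [4->0,1->3,2=3,4->3] -> levels [5 8 4 6 4]
Step 5: flows [0->4,1->3,3->2,3->4] -> levels [4 7 5 5 6]
Step 6: flows [4->0,1->3,2=3,4->3] -> levels [5 6 5 7 4]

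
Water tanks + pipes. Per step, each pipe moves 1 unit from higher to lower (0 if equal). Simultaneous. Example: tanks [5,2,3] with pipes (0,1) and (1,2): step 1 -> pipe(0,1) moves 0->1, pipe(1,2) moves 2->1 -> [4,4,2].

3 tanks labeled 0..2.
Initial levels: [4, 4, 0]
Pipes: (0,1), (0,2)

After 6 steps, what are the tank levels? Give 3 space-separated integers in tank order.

Step 1: flows [0=1,0->2] -> levels [3 4 1]
Step 2: flows [1->0,0->2] -> levels [3 3 2]
Step 3: flows [0=1,0->2] -> levels [2 3 3]
Step 4: flows [1->0,2->0] -> levels [4 2 2]
Step 5: flows [0->1,0->2] -> levels [2 3 3]
  -> period-2 cycle: step 5 state = step 3 state
  -> state at step 6: (6-3) mod 2 = 1, same as step 4 -> [4 2 2]

Answer: 4 2 2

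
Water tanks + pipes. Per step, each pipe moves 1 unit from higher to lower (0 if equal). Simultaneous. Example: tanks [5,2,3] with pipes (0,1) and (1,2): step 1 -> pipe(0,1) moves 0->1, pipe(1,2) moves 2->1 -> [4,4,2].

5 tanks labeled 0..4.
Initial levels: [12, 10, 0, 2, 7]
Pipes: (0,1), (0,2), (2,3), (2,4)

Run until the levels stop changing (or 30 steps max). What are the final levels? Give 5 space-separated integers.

Answer: 8 6 5 6 6

Derivation:
Step 1: flows [0->1,0->2,3->2,4->2] -> levels [10 11 3 1 6]
Step 2: flows [1->0,0->2,2->3,4->2] -> levels [10 10 4 2 5]
Step 3: flows [0=1,0->2,2->3,4->2] -> levels [9 10 5 3 4]
Step 4: flows [1->0,0->2,2->3,2->4] -> levels [9 9 4 4 5]
Step 5: flows [0=1,0->2,2=3,4->2] -> levels [8 9 6 4 4]
Step 6: flows [1->0,0->2,2->3,2->4] -> levels [8 8 5 5 5]
Step 7: flows [0=1,0->2,2=3,2=4] -> levels [7 8 6 5 5]
Step 8: flows [1->0,0->2,2->3,2->4] -> levels [7 7 5 6 6]
Step 9: flows [0=1,0->2,3->2,4->2] -> levels [6 7 8 5 5]
Step 10: flows [1->0,2->0,2->3,2->4] -> levels [8 6 5 6 6]
Step 11: flows [0->1,0->2,3->2,4->2] -> levels [6 7 8 5 5]
  -> period-2 cycle: step 11 state = step 9 state; never stabilizes
  -> state at step 30: (30-9) mod 2 = 1, same as step 10 -> [8 6 5 6 6]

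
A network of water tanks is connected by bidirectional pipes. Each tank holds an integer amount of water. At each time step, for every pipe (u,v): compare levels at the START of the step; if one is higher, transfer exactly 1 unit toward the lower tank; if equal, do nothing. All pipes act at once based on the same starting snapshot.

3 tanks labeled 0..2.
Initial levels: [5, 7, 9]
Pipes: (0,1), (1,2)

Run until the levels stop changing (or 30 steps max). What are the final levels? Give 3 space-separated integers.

Step 1: flows [1->0,2->1] -> levels [6 7 8]
Step 2: flows [1->0,2->1] -> levels [7 7 7]
Step 3: flows [0=1,1=2] -> levels [7 7 7]
  -> stable (no change)

Answer: 7 7 7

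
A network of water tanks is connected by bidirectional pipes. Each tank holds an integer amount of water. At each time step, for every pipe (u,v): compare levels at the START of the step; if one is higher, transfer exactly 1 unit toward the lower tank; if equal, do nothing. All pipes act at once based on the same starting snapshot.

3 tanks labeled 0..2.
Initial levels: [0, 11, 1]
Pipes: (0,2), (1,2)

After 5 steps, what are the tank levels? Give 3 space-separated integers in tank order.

Step 1: flows [2->0,1->2] -> levels [1 10 1]
Step 2: flows [0=2,1->2] -> levels [1 9 2]
Step 3: flows [2->0,1->2] -> levels [2 8 2]
Step 4: flows [0=2,1->2] -> levels [2 7 3]
Step 5: flows [2->0,1->2] -> levels [3 6 3]

Answer: 3 6 3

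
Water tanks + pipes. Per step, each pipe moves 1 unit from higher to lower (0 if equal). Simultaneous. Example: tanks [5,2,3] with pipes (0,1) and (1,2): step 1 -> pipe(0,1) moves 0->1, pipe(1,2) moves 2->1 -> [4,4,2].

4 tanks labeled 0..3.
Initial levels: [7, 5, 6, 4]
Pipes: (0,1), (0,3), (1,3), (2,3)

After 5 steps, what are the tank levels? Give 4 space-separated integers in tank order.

Step 1: flows [0->1,0->3,1->3,2->3] -> levels [5 5 5 7]
Step 2: flows [0=1,3->0,3->1,3->2] -> levels [6 6 6 4]
Step 3: flows [0=1,0->3,1->3,2->3] -> levels [5 5 5 7]
  -> period-2 cycle: step 3 state = step 1 state
  -> state at step 5: (5-1) mod 2 = 0, same as step 1 -> [5 5 5 7]

Answer: 5 5 5 7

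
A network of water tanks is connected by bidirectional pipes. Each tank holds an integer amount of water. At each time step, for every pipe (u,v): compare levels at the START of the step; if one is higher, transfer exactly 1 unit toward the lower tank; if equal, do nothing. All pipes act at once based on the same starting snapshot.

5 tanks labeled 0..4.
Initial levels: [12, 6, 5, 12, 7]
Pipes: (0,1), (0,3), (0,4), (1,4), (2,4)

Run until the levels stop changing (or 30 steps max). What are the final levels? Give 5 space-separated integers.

Answer: 10 7 8 9 8

Derivation:
Step 1: flows [0->1,0=3,0->4,4->1,4->2] -> levels [10 8 6 12 6]
Step 2: flows [0->1,3->0,0->4,1->4,2=4] -> levels [9 8 6 11 8]
Step 3: flows [0->1,3->0,0->4,1=4,4->2] -> levels [8 9 7 10 8]
Step 4: flows [1->0,3->0,0=4,1->4,4->2] -> levels [10 7 8 9 8]
Step 5: flows [0->1,0->3,0->4,4->1,2=4] -> levels [7 9 8 10 8]
Step 6: flows [1->0,3->0,4->0,1->4,2=4] -> levels [10 7 8 9 8]
  -> period-2 cycle: step 6 state = step 4 state; never stabilizes
  -> state at step 30: (30-4) mod 2 = 0, same as step 4 -> [10 7 8 9 8]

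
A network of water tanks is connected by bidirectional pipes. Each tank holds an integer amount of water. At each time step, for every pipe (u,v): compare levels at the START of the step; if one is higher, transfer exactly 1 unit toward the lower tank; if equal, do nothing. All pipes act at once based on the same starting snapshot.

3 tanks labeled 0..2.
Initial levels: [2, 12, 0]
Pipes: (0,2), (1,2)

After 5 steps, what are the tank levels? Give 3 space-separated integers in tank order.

Step 1: flows [0->2,1->2] -> levels [1 11 2]
Step 2: flows [2->0,1->2] -> levels [2 10 2]
Step 3: flows [0=2,1->2] -> levels [2 9 3]
Step 4: flows [2->0,1->2] -> levels [3 8 3]
Step 5: flows [0=2,1->2] -> levels [3 7 4]

Answer: 3 7 4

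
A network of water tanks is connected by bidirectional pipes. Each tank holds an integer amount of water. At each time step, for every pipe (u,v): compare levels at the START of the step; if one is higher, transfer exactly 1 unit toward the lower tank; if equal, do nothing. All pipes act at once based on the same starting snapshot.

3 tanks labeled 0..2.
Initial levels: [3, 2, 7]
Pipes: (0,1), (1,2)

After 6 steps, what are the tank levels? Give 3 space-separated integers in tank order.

Step 1: flows [0->1,2->1] -> levels [2 4 6]
Step 2: flows [1->0,2->1] -> levels [3 4 5]
Step 3: flows [1->0,2->1] -> levels [4 4 4]
Step 4: flows [0=1,1=2] -> levels [4 4 4]
  -> stable; steps 5..6 unchanged -> [4 4 4]

Answer: 4 4 4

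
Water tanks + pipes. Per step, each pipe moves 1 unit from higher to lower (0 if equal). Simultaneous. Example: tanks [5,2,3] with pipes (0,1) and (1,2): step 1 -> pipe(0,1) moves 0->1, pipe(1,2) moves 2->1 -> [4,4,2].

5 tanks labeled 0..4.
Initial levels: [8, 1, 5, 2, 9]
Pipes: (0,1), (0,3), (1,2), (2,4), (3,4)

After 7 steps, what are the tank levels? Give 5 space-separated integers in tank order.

Answer: 6 4 5 4 6

Derivation:
Step 1: flows [0->1,0->3,2->1,4->2,4->3] -> levels [6 3 5 4 7]
Step 2: flows [0->1,0->3,2->1,4->2,4->3] -> levels [4 5 5 6 5]
Step 3: flows [1->0,3->0,1=2,2=4,3->4] -> levels [6 4 5 4 6]
Step 4: flows [0->1,0->3,2->1,4->2,4->3] -> levels [4 6 5 6 4]
Step 5: flows [1->0,3->0,1->2,2->4,3->4] -> levels [6 4 5 4 6]
  -> period-2 cycle: step 5 state = step 3 state
  -> state at step 7: (7-3) mod 2 = 0, same as step 3 -> [6 4 5 4 6]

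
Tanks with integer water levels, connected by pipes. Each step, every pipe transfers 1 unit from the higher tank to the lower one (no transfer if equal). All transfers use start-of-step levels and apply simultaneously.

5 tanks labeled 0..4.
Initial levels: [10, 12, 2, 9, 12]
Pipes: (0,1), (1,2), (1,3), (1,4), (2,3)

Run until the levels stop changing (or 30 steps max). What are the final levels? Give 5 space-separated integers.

Answer: 9 9 9 9 9

Derivation:
Step 1: flows [1->0,1->2,1->3,1=4,3->2] -> levels [11 9 4 9 12]
Step 2: flows [0->1,1->2,1=3,4->1,3->2] -> levels [10 10 6 8 11]
Step 3: flows [0=1,1->2,1->3,4->1,3->2] -> levels [10 9 8 8 10]
Step 4: flows [0->1,1->2,1->3,4->1,2=3] -> levels [9 9 9 9 9]
Step 5: flows [0=1,1=2,1=3,1=4,2=3] -> levels [9 9 9 9 9]
  -> stable (no change)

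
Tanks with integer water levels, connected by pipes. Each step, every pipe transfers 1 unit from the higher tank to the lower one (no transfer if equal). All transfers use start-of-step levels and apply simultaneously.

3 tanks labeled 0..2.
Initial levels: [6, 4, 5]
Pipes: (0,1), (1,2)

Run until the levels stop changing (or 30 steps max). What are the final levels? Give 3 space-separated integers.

Answer: 6 4 5

Derivation:
Step 1: flows [0->1,2->1] -> levels [5 6 4]
Step 2: flows [1->0,1->2] -> levels [6 4 5]
  -> period-2 cycle: step 2 state = step 0 state; never stabilizes
  -> state at step 30: (30-0) mod 2 = 0, same as step 0 -> [6 4 5]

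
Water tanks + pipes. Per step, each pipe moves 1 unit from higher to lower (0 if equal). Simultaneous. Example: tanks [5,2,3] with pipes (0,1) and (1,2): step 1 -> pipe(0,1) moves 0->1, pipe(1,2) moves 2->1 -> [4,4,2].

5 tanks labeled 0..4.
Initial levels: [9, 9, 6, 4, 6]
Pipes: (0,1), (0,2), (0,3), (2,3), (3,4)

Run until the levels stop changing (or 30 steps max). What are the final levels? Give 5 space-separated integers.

Answer: 5 8 8 6 7

Derivation:
Step 1: flows [0=1,0->2,0->3,2->3,4->3] -> levels [7 9 6 7 5]
Step 2: flows [1->0,0->2,0=3,3->2,3->4] -> levels [7 8 8 5 6]
Step 3: flows [1->0,2->0,0->3,2->3,4->3] -> levels [8 7 6 8 5]
Step 4: flows [0->1,0->2,0=3,3->2,3->4] -> levels [6 8 8 6 6]
Step 5: flows [1->0,2->0,0=3,2->3,3=4] -> levels [8 7 6 7 6]
Step 6: flows [0->1,0->2,0->3,3->2,3->4] -> levels [5 8 8 6 7]
Step 7: flows [1->0,2->0,3->0,2->3,4->3] -> levels [8 7 6 7 6]
  -> period-2 cycle: step 7 state = step 5 state; never stabilizes
  -> state at step 30: (30-5) mod 2 = 1, same as step 6 -> [5 8 8 6 7]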